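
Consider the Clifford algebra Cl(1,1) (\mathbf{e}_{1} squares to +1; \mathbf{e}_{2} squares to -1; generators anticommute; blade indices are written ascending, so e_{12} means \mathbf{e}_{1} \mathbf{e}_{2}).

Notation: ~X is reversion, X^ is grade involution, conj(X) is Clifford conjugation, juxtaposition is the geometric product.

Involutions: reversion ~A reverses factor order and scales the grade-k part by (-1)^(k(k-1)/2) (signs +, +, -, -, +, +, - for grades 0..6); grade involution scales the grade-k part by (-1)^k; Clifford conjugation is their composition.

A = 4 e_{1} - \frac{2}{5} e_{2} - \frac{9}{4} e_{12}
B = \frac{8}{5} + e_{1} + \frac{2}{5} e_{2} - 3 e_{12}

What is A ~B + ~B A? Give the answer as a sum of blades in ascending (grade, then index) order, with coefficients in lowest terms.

first term: -\frac{259}{100} + \frac{61}{10} e_{1} + \frac{1361}{100} e_{2} - \frac{8}{5} e_{12}
second term: -\frac{259}{100} + \frac{67}{10} e_{1} - \frac{1489}{100} e_{2} - \frac{28}{5} e_{12}
Answer: -\frac{259}{50} + \frac{64}{5} e_{1} - \frac{32}{25} e_{2} - \frac{36}{5} e_{12}


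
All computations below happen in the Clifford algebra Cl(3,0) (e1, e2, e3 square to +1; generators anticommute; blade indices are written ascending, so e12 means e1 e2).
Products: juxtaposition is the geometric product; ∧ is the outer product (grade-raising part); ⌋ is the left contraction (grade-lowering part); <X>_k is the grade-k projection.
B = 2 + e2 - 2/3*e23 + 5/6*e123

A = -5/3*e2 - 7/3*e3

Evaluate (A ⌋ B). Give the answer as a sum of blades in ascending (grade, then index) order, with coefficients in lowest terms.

step 1: -5/3 - 14/9*e2 + 10/9*e3 - 35/18*e12 + 25/18*e13
Answer: -5/3 - 14/9*e2 + 10/9*e3 - 35/18*e12 + 25/18*e13


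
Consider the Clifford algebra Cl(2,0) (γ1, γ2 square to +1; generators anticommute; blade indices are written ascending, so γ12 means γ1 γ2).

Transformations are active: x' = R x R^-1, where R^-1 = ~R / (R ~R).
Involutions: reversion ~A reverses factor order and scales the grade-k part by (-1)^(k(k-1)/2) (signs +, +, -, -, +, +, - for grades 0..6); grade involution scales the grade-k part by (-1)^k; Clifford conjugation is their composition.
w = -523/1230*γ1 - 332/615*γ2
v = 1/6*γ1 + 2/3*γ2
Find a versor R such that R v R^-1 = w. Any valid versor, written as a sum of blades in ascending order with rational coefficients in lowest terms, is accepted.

R = v + w = -53/205*γ1 + 26/205*γ2 works: the equal norms (17/36) guarantee its sandwich swaps v into w.
Answer: -53/205*γ1 + 26/205*γ2


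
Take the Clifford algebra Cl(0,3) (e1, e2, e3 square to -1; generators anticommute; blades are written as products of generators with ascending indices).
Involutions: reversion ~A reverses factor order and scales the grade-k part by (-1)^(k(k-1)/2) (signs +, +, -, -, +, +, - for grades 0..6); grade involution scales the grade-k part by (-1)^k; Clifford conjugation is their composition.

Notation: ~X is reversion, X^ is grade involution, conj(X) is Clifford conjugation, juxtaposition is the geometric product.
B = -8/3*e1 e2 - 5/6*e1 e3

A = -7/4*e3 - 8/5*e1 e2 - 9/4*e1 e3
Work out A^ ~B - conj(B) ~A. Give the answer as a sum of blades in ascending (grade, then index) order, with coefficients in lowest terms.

first term: 737/120 + 35/24*e1 + 14/3*e2 e3 + 14/3*e1 e2 e3
second term: -737/120 + 35/24*e1 + 14/3*e2 e3 - 14/3*e1 e2 e3
Answer: 737/60 + 28/3*e1 e2 e3


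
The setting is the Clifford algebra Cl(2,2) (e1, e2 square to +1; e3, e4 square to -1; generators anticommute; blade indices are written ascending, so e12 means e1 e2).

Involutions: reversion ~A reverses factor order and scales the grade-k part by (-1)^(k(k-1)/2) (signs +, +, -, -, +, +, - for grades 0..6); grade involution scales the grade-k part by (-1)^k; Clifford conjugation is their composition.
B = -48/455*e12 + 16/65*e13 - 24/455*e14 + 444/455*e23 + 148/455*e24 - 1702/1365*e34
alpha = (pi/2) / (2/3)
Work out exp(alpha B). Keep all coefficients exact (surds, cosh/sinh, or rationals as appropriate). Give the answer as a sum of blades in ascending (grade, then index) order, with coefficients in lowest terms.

B^2 term by term: the squares give (-48/455)^2*(e12)^2 + (16/65)^2*(e13)^2 + (-24/455)^2*(e14)^2 + (444/455)^2*(e23)^2 + (148/455)^2*(e24)^2 + (-1702/1365)^2*(e34)^2 = 2304/207025*(-1) + 256/4225*(+1) + 576/207025*(+1) + 197136/207025*(+1) + 21904/207025*(+1) + 2896804/1863225*(-1) = -4/9 (each basis 2-blade squares to minus the product of its generators' squares); cross terms between blades sharing an index anticommute and cancel; the commuting (index-disjoint) pairs give grade-4 terms 2*c*c'*(blade product), which cancel blade by blade — e1234: 54464/207025 - 4736/29575 - 21312/207025 = 0 — confirming B is simple. So B^2 = -4/9.
B^2 = -4/9 — a negative square means the series sums to a rotation: l = 2/3, alpha*l = pi/2, so exp(alpha B) = cos(pi/2) + (sin(pi/2)/(2/3))*B = 0 + (3/2)*B.
Answer: -72/455*e12 + 24/65*e13 - 36/455*e14 + 666/455*e23 + 222/455*e24 - 851/455*e34


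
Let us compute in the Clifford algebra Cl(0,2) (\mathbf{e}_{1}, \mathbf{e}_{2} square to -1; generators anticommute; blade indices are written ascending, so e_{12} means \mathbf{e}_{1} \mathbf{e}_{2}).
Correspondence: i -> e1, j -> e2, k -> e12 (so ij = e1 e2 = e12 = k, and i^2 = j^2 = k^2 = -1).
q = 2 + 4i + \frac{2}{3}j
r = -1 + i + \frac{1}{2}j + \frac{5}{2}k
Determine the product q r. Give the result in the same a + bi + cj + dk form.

In blades: q = 2 + 4 e_{1} + \frac{2}{3} e_{2}, r = -1 + e_{1} + \frac{1}{2} e_{2} + \frac{5}{2} e_{12}.
Distribute q over r term by term (generator squares from the signature, products reordered to ascending indices): (2)*r = -2 + 2 e_{1} + e_{2} + 5 e_{12}; (4 e_{1})*r = -4 - 4 e_{1} - 10 e_{2} + 2 e_{12}; (\frac{2}{3} e_{2})*r = -\frac{1}{3} + \frac{5}{3} e_{1} - \frac{2}{3} e_{2} - \frac{2}{3} e_{12}.
Sum: -\frac{19}{3} - \frac{1}{3} e_{1} - \frac{29}{3} e_{2} + \frac{19}{3} e_{12}; translating back through the correspondence:
Answer: -\frac{19}{3} - \frac{1}{3}i - \frac{29}{3}j + \frac{19}{3}k


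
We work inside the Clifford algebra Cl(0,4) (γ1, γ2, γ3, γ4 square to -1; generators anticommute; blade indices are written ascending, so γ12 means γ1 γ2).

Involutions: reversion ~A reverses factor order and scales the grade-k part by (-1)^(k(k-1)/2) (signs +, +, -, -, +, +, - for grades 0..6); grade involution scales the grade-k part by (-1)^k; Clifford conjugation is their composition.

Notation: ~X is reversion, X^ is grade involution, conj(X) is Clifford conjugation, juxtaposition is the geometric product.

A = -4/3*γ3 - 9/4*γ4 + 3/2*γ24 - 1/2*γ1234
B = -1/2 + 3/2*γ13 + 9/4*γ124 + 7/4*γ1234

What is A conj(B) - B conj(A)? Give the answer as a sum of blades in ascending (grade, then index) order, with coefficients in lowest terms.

first term: -7/8 - 11/8*γ1 - 11/24*γ3 + 9/8*γ4 + 81/16*γ12 + 21/8*γ13 - 63/16*γ123 + 7/3*γ124 + 27/8*γ134 - 1/2*γ1234
second term: -7/8 + 11/8*γ1 + 11/24*γ3 - 9/8*γ4 - 81/16*γ12 - 21/8*γ13 - 63/16*γ123 + 7/3*γ124 + 27/8*γ134 - 1/2*γ1234
Answer: -11/4*γ1 - 11/12*γ3 + 9/4*γ4 + 81/8*γ12 + 21/4*γ13


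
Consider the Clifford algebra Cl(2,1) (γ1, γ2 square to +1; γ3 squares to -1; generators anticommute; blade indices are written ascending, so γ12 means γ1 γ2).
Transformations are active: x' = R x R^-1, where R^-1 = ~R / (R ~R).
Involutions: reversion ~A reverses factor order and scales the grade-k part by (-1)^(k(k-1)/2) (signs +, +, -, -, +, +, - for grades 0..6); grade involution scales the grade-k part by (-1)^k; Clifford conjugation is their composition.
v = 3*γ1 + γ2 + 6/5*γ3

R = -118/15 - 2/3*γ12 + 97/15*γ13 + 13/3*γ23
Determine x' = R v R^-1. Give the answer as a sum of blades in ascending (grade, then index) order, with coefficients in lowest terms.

~R = -118/15 + 2/3*γ12 - 97/15*γ13 - 13/3*γ23, and R ~R = 26/15, so R^-1 = ~R / (26/15).
R v = -2402/75*γ1 - 166/15*γ2 - 2488/75*γ3 + 86/15*γ123
Answer: 84187/325*γ1 + 1849/13*γ2 + 96038/325*γ3


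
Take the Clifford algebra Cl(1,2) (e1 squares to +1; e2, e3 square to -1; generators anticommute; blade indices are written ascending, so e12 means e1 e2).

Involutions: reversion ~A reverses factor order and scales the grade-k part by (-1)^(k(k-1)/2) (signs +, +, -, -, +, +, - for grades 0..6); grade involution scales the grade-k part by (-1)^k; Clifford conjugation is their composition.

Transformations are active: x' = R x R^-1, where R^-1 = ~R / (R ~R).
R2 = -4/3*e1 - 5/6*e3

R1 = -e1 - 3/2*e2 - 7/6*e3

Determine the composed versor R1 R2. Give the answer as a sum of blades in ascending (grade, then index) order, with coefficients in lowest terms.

Distribute over the terms of R2 (each basis-blade product reordered to ascending indices, repeated generators contracted through their squares):
R1 (-4/3*e1) = 4/3 - 2*e12 - 14/9*e13
R1 (-5/6*e3) = -35/36 + 5/6*e13 + 5/4*e23
Summing the partial products and collecting blades:
Answer: 13/36 - 2*e12 - 13/18*e13 + 5/4*e23


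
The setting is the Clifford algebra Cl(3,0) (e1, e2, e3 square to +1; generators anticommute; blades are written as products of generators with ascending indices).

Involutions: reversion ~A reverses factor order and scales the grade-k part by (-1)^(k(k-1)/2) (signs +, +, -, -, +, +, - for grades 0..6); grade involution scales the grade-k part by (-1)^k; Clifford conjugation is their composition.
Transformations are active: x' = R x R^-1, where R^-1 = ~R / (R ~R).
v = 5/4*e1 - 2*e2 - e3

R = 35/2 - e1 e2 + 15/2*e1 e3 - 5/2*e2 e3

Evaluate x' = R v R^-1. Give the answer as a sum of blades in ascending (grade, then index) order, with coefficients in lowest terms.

~R = 35/2 + e1 e2 - 15/2*e1 e3 + 5/2*e2 e3, and R ~R = 1479/4, so R^-1 = ~R / (1479/4).
R v = 131/8*e1 - 125/4*e2 - 255/8*e3 + 103/8*e1 e2 e3
Answer: 745/5916*e1 - 151/102*e2 - 6173/2958*e3


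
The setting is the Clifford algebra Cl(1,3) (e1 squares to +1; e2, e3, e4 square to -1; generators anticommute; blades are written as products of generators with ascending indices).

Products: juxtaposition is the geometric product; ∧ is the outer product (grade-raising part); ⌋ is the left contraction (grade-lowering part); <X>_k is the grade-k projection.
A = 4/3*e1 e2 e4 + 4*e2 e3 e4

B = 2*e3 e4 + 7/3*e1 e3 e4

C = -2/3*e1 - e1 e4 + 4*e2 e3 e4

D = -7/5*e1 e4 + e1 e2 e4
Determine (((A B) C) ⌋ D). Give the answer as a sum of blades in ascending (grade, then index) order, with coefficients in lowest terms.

step 1: -8*e2 + 28/3*e1 e2 + 28/9*e2 e3 + 8/3*e1 e2 e3
step 2: 56/9*e2 - 112/9*e4 - 16/3*e1 e2 - 32/3*e1 e4 - 16/9*e2 e3 + 28/3*e2 e4 + 32*e3 e4 - 56/27*e1 e2 e3 - 8*e1 e2 e4 - 112/3*e1 e3 e4 - 8/3*e2 e3 e4 - 28/9*e1 e2 e3 e4
step 3: 344/15 + 364/45*e1 + 32/3*e2 - 16/3*e4 + 112/9*e1 e2 + 56/9*e1 e4
Answer: 344/15 + 364/45*e1 + 32/3*e2 - 16/3*e4 + 112/9*e1 e2 + 56/9*e1 e4


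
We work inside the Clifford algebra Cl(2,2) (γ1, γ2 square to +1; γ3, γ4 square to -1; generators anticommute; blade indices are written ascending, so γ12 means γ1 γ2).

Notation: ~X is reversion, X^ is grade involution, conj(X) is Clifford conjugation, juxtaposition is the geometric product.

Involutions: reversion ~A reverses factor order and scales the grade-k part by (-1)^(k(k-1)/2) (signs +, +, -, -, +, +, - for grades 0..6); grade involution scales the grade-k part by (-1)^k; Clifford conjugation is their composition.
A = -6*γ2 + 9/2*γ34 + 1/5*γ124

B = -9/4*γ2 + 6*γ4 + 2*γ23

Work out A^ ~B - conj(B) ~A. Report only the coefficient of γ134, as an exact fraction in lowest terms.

first term: -27/2 - 39*γ3 + 6/5*γ12 - 9/20*γ14 + 27*γ24 + 2/5*γ134 - 81/8*γ234
second term: -27/2 + 15*γ3 - 6/5*γ12 + 9/20*γ14 - 45*γ24 - 2/5*γ134 - 81/8*γ234
Answer: 4/5


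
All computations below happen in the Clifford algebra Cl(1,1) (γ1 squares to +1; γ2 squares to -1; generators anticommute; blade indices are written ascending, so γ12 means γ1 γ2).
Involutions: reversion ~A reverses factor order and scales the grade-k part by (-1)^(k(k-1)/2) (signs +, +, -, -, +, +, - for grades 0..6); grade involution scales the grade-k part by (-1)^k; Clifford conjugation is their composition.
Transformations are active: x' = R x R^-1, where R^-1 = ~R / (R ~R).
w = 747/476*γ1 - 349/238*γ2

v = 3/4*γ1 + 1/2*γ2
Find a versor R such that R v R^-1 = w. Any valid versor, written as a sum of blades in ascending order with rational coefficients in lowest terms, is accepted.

A norm check does it: q(v) = q(w) = 5/16, hence R = v + w = 276/119*γ1 - 115/119*γ2 realises the map — parallel part kept, (v - w)/2 negated, v carried to w.
Answer: 276/119*γ1 - 115/119*γ2


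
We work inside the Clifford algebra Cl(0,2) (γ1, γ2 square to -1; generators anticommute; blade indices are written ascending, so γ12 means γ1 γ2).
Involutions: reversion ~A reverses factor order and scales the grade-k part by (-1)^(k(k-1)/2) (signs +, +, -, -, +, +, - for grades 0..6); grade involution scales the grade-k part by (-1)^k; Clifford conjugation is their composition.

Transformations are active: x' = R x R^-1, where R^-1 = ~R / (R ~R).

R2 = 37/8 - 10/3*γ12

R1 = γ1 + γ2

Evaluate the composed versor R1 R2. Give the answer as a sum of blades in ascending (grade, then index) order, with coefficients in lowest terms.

Distribute over the terms of R1 (each basis-blade product reordered to ascending indices, repeated generators contracted through their squares):
(γ1) R2 = 37/8*γ1 + 10/3*γ2
(γ2) R2 = -10/3*γ1 + 37/8*γ2
Summing the partial products and collecting blades:
Answer: 31/24*γ1 + 191/24*γ2


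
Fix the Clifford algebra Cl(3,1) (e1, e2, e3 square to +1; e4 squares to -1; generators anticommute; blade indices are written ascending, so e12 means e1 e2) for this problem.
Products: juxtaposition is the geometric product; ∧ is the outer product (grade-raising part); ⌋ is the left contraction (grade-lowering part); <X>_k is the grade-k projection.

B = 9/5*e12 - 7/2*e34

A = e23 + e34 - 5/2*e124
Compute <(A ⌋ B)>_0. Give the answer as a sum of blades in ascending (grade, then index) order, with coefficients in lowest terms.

step 1: -7/2
step 2: -7/2
Answer: -7/2


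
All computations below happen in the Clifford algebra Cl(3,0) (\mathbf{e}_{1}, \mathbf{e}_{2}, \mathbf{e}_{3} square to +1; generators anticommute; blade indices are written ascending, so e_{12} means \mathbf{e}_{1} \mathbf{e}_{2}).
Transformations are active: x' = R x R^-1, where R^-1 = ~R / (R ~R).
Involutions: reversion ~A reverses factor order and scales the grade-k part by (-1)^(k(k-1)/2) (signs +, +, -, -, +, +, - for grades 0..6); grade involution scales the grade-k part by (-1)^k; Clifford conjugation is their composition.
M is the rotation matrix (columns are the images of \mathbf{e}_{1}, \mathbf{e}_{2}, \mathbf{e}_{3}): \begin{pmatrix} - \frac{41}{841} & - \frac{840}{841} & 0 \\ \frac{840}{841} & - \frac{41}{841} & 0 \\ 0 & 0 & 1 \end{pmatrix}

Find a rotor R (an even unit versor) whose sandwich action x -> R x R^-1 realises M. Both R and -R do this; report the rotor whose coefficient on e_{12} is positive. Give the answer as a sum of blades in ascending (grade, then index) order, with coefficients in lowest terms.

Method: write R = a + b12*e_{12} + b13*e_{13} + b23*e_{23} with a^2 + b12^2 + b13^2 + b23^2 = 1 (so R^-1 = ~R). Expanding the columns R e_j ~R gives tr M = 4a^2 - 1 and, from the antisymmetric part, M21 - M12 = -4a*b12, M13 - M31 = 4a*b13, M32 - M23 = -4a*b23.
Here tr M = \frac{759}{841}, so a^2 = (1 + tr M)/4 = \frac{400}{841} and a = ±\frac{20}{29}. Taking a = \frac{20}{29}: M21 - M12 = \frac{1680}{841}, M13 - M31 = 0, M32 - M23 = 0, giving b12 = -\frac{21}{29}, b13 = 0, b23 = 0, i.e. R = \frac{20}{29} - \frac{21}{29} e_{12}.
Its e_{12} coefficient is negative, so report the other preimage -R.
Answer: -\frac{20}{29} + \frac{21}{29} e_{12}. Recall the cover is two-to-one: with M of trace \frac{759}{841}, both preimages act alike, and the stated e_{12} sign chooses the sheet.


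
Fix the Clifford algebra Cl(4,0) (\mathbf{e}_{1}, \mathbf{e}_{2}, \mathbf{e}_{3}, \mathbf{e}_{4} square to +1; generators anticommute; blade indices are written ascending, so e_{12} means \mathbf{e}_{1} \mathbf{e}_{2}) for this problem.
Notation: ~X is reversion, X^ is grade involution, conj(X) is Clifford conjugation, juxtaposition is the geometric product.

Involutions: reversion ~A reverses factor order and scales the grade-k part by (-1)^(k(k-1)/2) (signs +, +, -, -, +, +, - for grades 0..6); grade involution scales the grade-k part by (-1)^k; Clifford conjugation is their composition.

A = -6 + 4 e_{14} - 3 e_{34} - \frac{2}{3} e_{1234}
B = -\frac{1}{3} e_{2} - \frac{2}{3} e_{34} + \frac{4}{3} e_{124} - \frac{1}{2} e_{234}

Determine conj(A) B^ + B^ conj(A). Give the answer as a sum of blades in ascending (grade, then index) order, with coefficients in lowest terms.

first term: 2 + \frac{1}{3} e_{1} + \frac{11}{6} e_{2} - \frac{8}{9} e_{3} - \frac{4}{9} e_{12} - \frac{8}{3} e_{13} + 4 e_{34} - 6 e_{123} + \frac{28}{3} e_{124} - \frac{2}{9} e_{134} - 2 e_{234}
second term: 2 - \frac{1}{3} e_{1} + \frac{11}{6} e_{2} + \frac{8}{9} e_{3} - \frac{4}{9} e_{12} + \frac{8}{3} e_{13} + 4 e_{34} + 6 e_{123} + \frac{28}{3} e_{124} + \frac{2}{9} e_{134} - 2 e_{234}
Answer: 4 + \frac{11}{3} e_{2} - \frac{8}{9} e_{12} + 8 e_{34} + \frac{56}{3} e_{124} - 4 e_{234}


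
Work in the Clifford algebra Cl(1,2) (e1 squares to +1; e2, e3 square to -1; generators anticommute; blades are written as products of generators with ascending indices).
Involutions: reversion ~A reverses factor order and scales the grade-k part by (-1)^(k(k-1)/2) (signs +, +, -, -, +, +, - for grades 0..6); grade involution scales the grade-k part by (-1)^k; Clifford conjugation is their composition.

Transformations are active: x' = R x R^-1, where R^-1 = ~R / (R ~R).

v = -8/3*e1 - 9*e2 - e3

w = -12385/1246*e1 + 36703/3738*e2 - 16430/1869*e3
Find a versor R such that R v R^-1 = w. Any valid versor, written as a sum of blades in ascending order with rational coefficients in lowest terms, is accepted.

Construction: equal norms (both -674/9) license R = v + w = -47123/3738*e1 + 3061/3738*e2 - 18299/1869*e3 — nothing changes along that direction, while (v - w)/2 changes sign, so v maps onto w.
Answer: -47123/3738*e1 + 3061/3738*e2 - 18299/1869*e3


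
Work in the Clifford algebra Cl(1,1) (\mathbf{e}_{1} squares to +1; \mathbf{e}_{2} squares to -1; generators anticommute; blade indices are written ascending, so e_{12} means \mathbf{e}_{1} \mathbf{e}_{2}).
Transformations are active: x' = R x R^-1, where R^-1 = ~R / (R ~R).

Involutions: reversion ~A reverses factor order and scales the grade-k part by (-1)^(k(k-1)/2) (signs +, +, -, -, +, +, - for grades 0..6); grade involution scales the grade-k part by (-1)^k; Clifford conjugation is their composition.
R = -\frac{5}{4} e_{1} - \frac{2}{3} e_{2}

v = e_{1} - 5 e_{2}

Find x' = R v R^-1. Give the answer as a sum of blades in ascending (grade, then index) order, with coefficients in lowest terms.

~R = -\frac{5}{4} e_{1} - \frac{2}{3} e_{2}, and R ~R = \frac{161}{144}, so R^-1 = ~R / (\frac{161}{144}).
R v = -\frac{55}{12} + \frac{83}{12} e_{12}
Answer: \frac{1489}{161} e_{1} + \frac{1685}{161} e_{2}


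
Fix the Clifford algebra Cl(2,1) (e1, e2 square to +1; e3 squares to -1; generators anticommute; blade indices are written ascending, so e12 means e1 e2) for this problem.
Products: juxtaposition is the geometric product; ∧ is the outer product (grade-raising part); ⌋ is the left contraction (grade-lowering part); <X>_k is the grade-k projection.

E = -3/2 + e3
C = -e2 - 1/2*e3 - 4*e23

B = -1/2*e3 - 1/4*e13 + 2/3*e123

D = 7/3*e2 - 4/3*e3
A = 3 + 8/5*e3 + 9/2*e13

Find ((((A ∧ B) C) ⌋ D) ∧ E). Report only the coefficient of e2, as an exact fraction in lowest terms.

step 1: -3/2*e3 - 3/4*e13 + 2*e123
step 2: -3/4 - 67/8*e1 + 6*e2 + 4*e12 + 2*e13 - 3/2*e23 - 3/4*e123
step 3: 14 - 7/4*e2 + e3
step 4: -21 + 21/8*e2 + 25/2*e3 - 7/4*e23
Answer: 21/8


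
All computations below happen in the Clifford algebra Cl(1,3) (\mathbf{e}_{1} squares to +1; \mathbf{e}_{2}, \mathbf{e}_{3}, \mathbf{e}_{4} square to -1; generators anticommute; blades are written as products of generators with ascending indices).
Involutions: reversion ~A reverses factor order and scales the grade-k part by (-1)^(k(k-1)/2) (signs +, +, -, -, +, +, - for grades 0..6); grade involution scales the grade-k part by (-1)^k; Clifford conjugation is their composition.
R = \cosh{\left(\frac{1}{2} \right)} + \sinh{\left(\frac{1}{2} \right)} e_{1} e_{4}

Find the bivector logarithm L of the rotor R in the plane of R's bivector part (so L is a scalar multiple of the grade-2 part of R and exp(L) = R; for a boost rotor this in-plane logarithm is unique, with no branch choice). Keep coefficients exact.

The scalar part of R is \cosh{\left(\frac{1}{2} \right)}, which determines |rapidity| via cosh; the sign lives in the bivector part, and pairing them (bivector part over sinh of the rapidity = the plane) gives the unique in-plane L = rapidity * plane.
Concretely: cosh(rapidity) = \cosh{\left(\frac{1}{2} \right)} gives rapidity = ±\frac{1}{2}, and since rapidity/sinh(rapidity) is even the sign is immaterial: L = (rapidity/sinh(rapidity)) * <R>_2 = (\frac{1}{2 \sinh{\left(\frac{1}{2} \right)}}) * <R>_2.
Answer: \frac{1}{2} e_{1} e_{4}


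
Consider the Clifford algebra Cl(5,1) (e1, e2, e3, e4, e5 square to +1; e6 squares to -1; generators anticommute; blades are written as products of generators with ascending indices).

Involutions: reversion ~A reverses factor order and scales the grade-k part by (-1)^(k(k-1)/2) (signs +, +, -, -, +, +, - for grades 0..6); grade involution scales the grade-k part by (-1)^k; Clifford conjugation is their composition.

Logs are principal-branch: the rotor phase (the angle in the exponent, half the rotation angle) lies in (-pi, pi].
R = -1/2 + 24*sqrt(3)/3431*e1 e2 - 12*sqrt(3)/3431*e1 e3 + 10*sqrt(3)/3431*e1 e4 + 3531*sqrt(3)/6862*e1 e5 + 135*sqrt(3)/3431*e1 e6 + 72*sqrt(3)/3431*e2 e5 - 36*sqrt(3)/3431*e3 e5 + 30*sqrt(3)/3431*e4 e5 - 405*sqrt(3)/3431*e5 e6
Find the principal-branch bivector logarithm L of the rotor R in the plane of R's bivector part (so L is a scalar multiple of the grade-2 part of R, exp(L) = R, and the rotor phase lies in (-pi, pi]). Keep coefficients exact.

The scalar part of R is -1/2, so the principal-branch rotor phase is pinned; divide the bivector part by its sine to get the unit plane — L is the phase times that plane.
Concretely: cos(phase) = -1/2 gives phase = ±2*pi/3, and since phase/sin(phase) is even the sign is immaterial: L = (phase/sin(phase)) * <R>_2 = (4*sqrt(3)*pi/9) * <R>_2.
Answer: 32*pi/3431*e1 e2 - 16*pi/3431*e1 e3 + 40*pi/10293*e1 e4 + 2354*pi/3431*e1 e5 + 180*pi/3431*e1 e6 + 96*pi/3431*e2 e5 - 48*pi/3431*e3 e5 + 40*pi/3431*e4 e5 - 540*pi/3431*e5 e6


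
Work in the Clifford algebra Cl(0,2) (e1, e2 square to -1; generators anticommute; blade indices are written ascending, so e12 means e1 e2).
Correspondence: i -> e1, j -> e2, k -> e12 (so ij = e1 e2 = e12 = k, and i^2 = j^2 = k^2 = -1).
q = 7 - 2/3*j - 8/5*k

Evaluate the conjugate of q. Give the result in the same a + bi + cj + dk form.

In blades: q = 7 - 2/3*e2 - 8/5*e12.
Conjugation here is Clifford conjugation: the scalar is fixed and the grade-1 and grade-2 blades all flip sign, giving 7 + 2/3*e2 + 8/5*e12; translating back:
Answer: 7 + 2/3*j + 8/5*k


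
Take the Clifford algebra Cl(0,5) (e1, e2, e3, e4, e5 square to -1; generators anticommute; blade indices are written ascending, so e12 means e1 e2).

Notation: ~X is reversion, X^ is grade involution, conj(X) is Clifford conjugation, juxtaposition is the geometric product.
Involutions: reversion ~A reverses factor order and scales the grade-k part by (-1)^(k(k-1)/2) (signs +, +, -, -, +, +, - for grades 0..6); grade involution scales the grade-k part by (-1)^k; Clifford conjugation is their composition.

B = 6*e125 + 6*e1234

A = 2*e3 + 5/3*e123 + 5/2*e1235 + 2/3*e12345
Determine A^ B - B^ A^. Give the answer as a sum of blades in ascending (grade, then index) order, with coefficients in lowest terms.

first term: 15*e3 - 10*e4 - 4*e5 - 4*e34 + 10*e35 + 15*e45 + 12*e124 - 12*e1235
second term: 15*e3 + 10*e4 - 4*e5 + 4*e34 + 10*e35 - 15*e45 - 12*e124 - 12*e1235
Answer: -20*e4 - 8*e34 + 30*e45 + 24*e124


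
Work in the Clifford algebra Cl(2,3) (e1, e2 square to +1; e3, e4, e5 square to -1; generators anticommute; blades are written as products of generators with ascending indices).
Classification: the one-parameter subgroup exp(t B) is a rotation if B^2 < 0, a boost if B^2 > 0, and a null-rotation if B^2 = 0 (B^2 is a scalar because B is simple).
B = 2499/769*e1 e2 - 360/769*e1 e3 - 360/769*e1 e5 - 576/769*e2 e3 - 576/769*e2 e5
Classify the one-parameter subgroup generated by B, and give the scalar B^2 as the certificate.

B^2 term by term: the squares give (2499/769)^2*(e1 e2)^2 + (-360/769)^2*(e1 e3)^2 + (-360/769)^2*(e1 e5)^2 + (-576/769)^2*(e2 e3)^2 + (-576/769)^2*(e2 e5)^2 = 6245001/591361*(-1) + 129600/591361*(+1) + 129600/591361*(+1) + 331776/591361*(+1) + 331776/591361*(+1) = -9 (each basis 2-blade squares to minus the product of its generators' squares); cross terms between blades sharing an index anticommute and cancel; the commuting (index-disjoint) pairs give grade-4 terms 2*c*c'*(blade product), which cancel blade by blade — e1 e2 e3 e5: -414720/591361 + 414720/591361 = 0 — confirming B is simple. So B^2 = -9.
Answer: rotation, certificate B^2 = -9. Because -9 is invariant under every versor sandwich, the classification follows from its sign alone.


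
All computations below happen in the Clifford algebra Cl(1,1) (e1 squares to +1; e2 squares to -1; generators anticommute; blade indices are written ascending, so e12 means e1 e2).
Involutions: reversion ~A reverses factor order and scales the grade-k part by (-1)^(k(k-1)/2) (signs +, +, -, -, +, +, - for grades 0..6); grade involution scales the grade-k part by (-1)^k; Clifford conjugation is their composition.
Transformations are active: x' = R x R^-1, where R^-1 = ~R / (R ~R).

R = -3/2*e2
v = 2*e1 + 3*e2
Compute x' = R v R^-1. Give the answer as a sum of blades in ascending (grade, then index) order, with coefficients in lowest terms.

~R = -3/2*e2, and R ~R = -9/4, so R^-1 = ~R / (-9/4).
R v = 9/2 + 3*e12
Answer: -2*e1 + 3*e2


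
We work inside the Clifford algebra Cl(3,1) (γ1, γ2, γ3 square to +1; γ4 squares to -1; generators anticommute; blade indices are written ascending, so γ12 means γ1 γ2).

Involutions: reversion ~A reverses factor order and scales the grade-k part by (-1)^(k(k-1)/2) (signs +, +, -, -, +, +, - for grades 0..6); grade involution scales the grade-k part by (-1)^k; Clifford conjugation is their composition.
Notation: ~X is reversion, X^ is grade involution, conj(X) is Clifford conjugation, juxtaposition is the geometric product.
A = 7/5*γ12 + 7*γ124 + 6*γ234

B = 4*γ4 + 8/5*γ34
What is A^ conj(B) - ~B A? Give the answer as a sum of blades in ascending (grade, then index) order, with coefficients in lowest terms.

first term: 48/5*γ2 - 28*γ12 - 24*γ23 + 56/5*γ123 - 28/5*γ124 - 56/25*γ1234
second term: -48/5*γ2 - 28*γ12 - 24*γ23 + 56/5*γ123 + 28/5*γ124 - 56/25*γ1234
Answer: 96/5*γ2 - 56/5*γ124


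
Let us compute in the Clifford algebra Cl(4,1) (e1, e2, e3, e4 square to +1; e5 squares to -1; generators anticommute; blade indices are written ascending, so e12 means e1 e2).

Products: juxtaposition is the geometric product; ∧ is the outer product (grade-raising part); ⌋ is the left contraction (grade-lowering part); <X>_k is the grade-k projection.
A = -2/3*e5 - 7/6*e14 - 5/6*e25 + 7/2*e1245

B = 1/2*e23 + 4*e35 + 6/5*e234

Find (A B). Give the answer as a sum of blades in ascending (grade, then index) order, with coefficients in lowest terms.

step 1: -8/3*e3 - 10/3*e23 - 5/12*e35 - 7/5*e123 - 21/5*e135 - 1/3*e235 + e345 - 175/12*e1234 + 77/12*e1345 + 4/5*e2345
Answer: -8/3*e3 - 10/3*e23 - 5/12*e35 - 7/5*e123 - 21/5*e135 - 1/3*e235 + e345 - 175/12*e1234 + 77/12*e1345 + 4/5*e2345


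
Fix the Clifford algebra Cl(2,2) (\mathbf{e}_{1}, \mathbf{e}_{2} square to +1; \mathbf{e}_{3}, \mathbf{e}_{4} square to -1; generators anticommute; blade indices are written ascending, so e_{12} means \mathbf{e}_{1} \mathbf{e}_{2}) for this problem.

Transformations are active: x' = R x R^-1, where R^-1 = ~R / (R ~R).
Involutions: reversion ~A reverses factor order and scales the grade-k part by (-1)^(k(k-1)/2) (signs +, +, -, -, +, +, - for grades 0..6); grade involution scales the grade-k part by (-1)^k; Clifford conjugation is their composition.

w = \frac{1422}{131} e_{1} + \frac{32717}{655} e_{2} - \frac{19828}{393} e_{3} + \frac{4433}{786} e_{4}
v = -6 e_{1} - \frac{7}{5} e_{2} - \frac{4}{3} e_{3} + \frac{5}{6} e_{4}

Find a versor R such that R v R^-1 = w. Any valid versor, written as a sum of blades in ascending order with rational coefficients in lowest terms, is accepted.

The midline construction: v and w both square to \frac{31939}{900}, so reflecting in their sum \frac{636}{131} e_{1} + \frac{6360}{131} e_{2} - \frac{6784}{131} e_{3} + \frac{848}{131} e_{4} exchanges them.
Answer: \frac{636}{131} e_{1} + \frac{6360}{131} e_{2} - \frac{6784}{131} e_{3} + \frac{848}{131} e_{4}


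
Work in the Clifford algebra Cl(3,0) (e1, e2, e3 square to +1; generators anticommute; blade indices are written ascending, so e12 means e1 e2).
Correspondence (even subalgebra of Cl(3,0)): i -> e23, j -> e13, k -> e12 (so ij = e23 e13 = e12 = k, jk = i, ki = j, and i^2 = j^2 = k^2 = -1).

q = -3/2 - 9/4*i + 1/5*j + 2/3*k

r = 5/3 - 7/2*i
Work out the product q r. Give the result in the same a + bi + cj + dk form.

In blades: q = -3/2 + 2/3*e12 + 1/5*e13 - 9/4*e23, r = 5/3 - 7/2*e23.
Distribute q over r term by term (generator squares from the signature, products reordered to ascending indices): (-3/2)*r = -5/2 + 21/4*e23; (2/3*e12)*r = 10/9*e12 - 7/3*e13; (1/5*e13)*r = 7/10*e12 + 1/3*e13; (-9/4*e23)*r = -63/8 - 15/4*e23.
Sum: -83/8 + 163/90*e12 - 2*e13 + 3/2*e23; translating back through the correspondence:
Answer: -83/8 + 3/2*i - 2j + 163/90*k


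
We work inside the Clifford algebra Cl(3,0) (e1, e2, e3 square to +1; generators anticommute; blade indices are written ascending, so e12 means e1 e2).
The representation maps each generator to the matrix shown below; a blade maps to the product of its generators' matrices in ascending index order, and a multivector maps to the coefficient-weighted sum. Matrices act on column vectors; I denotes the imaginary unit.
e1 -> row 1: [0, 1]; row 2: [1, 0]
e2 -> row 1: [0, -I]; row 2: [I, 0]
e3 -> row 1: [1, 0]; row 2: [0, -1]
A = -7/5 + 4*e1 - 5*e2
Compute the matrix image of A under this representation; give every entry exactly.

M = (-7/5)*1 + (4)*rho(e1) + (-5)*rho(e2), summed entrywise (1 is the identity matrix):
Answer: row 1: [-7/5, 4 + 5*I]; row 2: [4 - 5*I, -7/5]


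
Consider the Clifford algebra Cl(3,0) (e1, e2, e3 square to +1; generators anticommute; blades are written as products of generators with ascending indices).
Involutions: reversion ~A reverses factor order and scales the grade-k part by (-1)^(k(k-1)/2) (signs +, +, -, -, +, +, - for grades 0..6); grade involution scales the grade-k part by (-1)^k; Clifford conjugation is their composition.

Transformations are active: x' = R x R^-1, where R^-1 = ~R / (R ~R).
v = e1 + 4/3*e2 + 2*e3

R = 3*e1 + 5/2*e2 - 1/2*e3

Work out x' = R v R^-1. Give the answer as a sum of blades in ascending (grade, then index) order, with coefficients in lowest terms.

~R = 3*e1 + 5/2*e2 - 1/2*e3, and R ~R = 31/2, so R^-1 = ~R / (31/2).
R v = 16/3 + 3/2*e1 e2 + 13/2*e1 e3 + 17/3*e2 e3
Answer: 33/31*e1 + 12/31*e2 - 218/93*e3


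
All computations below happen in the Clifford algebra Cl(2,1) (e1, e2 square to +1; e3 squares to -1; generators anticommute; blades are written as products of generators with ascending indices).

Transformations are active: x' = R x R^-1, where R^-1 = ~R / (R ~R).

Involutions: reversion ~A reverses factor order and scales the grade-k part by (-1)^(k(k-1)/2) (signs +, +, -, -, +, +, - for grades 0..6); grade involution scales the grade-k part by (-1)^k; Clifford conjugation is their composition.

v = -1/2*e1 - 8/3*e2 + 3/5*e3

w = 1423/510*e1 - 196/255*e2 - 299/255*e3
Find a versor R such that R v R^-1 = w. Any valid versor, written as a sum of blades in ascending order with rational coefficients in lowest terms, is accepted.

Sketch: the shared square 6301/900 makes R = v + w = 584/255*e1 - 292/85*e2 - 146/255*e3 the natural versor; its sandwich fixes that direction, negates (v - w)/2, and sends v to w.
Answer: 584/255*e1 - 292/85*e2 - 146/255*e3


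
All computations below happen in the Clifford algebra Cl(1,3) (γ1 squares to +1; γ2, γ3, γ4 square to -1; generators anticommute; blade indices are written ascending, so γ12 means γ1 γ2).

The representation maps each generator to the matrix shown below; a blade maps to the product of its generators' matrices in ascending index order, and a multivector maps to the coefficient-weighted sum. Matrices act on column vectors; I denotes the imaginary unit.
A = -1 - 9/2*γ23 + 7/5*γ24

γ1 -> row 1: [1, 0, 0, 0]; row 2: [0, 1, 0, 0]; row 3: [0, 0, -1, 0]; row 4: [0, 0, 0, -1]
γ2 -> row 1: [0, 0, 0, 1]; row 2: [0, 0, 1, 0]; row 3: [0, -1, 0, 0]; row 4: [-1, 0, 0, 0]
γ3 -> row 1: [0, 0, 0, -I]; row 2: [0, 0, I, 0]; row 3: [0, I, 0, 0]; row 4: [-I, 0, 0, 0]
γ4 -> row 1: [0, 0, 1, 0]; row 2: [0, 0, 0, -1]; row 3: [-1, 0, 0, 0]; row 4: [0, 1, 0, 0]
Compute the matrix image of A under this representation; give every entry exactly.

Bivector images (products of the table entries): rho(γ23) = rho(γ2)rho(γ3) = row 1: [-I, 0, 0, 0]; row 2: [0, I, 0, 0]; row 3: [0, 0, -I, 0]; row 4: [0, 0, 0, I]; rho(γ24) = rho(γ2)rho(γ4) = row 1: [0, 1, 0, 0]; row 2: [-1, 0, 0, 0]; row 3: [0, 0, 0, 1]; row 4: [0, 0, -1, 0].
M = (-1)*1 + (-9/2)*rho(γ23) + (7/5)*rho(γ24), summed entrywise (1 is the identity matrix):
Answer: row 1: [-1 + 9*I/2, 7/5, 0, 0]; row 2: [-7/5, -1 - 9*I/2, 0, 0]; row 3: [0, 0, -1 + 9*I/2, 7/5]; row 4: [0, 0, -7/5, -1 - 9*I/2]


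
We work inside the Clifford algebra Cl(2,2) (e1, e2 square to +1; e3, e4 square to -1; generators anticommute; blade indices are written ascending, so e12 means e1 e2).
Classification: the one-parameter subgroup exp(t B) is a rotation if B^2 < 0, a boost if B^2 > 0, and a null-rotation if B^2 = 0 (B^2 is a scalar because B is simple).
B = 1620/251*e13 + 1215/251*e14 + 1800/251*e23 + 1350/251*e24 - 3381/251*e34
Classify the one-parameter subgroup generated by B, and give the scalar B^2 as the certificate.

B^2 term by term: the squares give (1620/251)^2*(e13)^2 + (1215/251)^2*(e14)^2 + (1800/251)^2*(e23)^2 + (1350/251)^2*(e24)^2 + (-3381/251)^2*(e34)^2 = 2624400/63001*(+1) + 1476225/63001*(+1) + 3240000/63001*(+1) + 1822500/63001*(+1) + 11431161/63001*(-1) = -36 (each basis 2-blade squares to minus the product of its generators' squares); cross terms between blades sharing an index anticommute and cancel; the commuting (index-disjoint) pairs give grade-4 terms 2*c*c'*(blade product), which cancel blade by blade — e1234: -4374000/63001 + 4374000/63001 = 0 — confirming B is simple. So B^2 = -36.
Answer: rotation, certificate B^2 = -36. Certificate logic: -36 is a conjugation-invariant scalar, so its sign fixes rotation versus boost versus null-rotation outright.


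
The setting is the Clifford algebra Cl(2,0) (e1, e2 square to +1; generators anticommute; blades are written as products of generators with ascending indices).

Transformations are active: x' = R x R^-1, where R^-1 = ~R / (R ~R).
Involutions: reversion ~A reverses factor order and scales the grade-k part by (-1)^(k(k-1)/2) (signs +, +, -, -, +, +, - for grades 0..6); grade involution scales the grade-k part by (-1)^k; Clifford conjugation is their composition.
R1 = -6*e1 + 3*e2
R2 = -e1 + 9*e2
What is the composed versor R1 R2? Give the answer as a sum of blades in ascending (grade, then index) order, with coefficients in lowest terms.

Distribute over the terms of R1 (each basis-blade product reordered to ascending indices, repeated generators contracted through their squares):
(-6*e1) R2 = 6 - 54*e1 e2
(3*e2) R2 = 27 + 3*e1 e2
Summing the partial products and collecting blades:
Answer: 33 - 51*e1 e2


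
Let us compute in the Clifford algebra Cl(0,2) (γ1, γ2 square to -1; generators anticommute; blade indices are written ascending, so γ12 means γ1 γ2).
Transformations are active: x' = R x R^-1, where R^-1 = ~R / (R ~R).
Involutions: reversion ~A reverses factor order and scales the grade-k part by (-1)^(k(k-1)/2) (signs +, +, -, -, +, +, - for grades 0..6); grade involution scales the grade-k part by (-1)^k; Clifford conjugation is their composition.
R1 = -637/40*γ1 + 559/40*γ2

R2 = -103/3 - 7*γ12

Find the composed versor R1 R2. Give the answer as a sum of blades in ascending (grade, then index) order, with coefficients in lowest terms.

Distribute over the terms of R1 (each basis-blade product reordered to ascending indices, repeated generators contracted through their squares):
(-637/40*γ1) R2 = 65611/120*γ1 - 4459/40*γ2
(559/40*γ2) R2 = -3913/40*γ1 - 57577/120*γ2
Summing the partial products and collecting blades:
Answer: 6734/15*γ1 - 35477/60*γ2


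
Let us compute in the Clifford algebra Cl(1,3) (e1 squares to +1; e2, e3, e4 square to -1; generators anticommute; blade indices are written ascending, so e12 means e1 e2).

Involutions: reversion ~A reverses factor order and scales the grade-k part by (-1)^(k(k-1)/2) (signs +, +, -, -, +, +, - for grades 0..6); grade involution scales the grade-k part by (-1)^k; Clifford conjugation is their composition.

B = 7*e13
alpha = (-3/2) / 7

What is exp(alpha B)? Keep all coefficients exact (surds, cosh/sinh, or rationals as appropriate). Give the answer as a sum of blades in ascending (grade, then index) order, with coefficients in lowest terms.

B^2 = (7)^2*(e13)^2 = 49*(+1) = 49 (a basis 2-blade squares to minus the product of its generators' squares).
B^2 = 49 — a positive square means the series sums to a boost: l = 7, alpha*l = -3/2, so exp(alpha B) = cosh(-3/2) + (sinh(-3/2)/7)*B = cosh(3/2) + (-sinh(3/2)/7)*B.
Answer: cosh(3/2) - sinh(3/2)*e13


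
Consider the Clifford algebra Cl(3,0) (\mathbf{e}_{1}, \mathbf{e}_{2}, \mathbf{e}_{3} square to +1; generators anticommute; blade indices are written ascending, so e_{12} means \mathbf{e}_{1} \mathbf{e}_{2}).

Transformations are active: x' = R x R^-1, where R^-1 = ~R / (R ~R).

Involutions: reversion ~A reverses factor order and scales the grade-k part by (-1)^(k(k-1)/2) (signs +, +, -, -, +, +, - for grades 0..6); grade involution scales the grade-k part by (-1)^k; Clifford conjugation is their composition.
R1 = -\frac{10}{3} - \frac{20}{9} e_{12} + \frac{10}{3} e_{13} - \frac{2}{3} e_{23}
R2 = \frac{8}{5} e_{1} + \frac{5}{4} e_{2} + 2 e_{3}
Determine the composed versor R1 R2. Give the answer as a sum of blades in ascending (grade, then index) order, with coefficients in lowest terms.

Distribute over the terms of R2 (each basis-blade product reordered to ascending indices, repeated generators contracted through their squares):
R1 (\frac{8}{5} e_{1}) = -\frac{16}{3} e_{1} + \frac{32}{9} e_{2} - \frac{16}{3} e_{3} - \frac{16}{15} e_{123}
R1 (\frac{5}{4} e_{2}) = -\frac{25}{9} e_{1} - \frac{25}{6} e_{2} + \frac{5}{6} e_{3} - \frac{25}{6} e_{123}
R1 (2 e_{3}) = \frac{20}{3} e_{1} - \frac{4}{3} e_{2} - \frac{20}{3} e_{3} - \frac{40}{9} e_{123}
Summing the partial products and collecting blades:
Answer: -\frac{13}{9} e_{1} - \frac{35}{18} e_{2} - \frac{67}{6} e_{3} - \frac{871}{90} e_{123}


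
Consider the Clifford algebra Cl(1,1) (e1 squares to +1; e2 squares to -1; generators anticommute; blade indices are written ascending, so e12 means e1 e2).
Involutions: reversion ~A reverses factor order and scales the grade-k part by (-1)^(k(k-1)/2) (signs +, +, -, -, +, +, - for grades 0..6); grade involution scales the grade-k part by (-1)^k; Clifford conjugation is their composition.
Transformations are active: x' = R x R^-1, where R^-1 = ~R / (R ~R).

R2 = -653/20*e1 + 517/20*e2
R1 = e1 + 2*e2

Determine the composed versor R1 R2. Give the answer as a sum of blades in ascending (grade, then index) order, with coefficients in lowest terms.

Distribute over the terms of R1 (each basis-blade product reordered to ascending indices, repeated generators contracted through their squares):
(e1) R2 = -653/20 + 517/20*e12
(2*e2) R2 = -517/10 + 653/10*e12
Summing the partial products and collecting blades:
Answer: -1687/20 + 1823/20*e12
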